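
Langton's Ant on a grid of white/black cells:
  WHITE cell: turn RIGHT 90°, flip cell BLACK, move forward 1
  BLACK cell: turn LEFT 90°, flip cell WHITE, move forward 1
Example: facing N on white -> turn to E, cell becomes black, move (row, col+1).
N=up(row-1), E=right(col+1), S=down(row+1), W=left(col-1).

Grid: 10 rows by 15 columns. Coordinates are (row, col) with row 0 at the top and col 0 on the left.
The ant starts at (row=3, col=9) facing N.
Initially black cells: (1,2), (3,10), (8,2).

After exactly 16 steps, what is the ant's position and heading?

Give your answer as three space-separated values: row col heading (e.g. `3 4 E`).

Step 1: on WHITE (3,9): turn R to E, flip to black, move to (3,10). |black|=4
Step 2: on BLACK (3,10): turn L to N, flip to white, move to (2,10). |black|=3
Step 3: on WHITE (2,10): turn R to E, flip to black, move to (2,11). |black|=4
Step 4: on WHITE (2,11): turn R to S, flip to black, move to (3,11). |black|=5
Step 5: on WHITE (3,11): turn R to W, flip to black, move to (3,10). |black|=6
Step 6: on WHITE (3,10): turn R to N, flip to black, move to (2,10). |black|=7
Step 7: on BLACK (2,10): turn L to W, flip to white, move to (2,9). |black|=6
Step 8: on WHITE (2,9): turn R to N, flip to black, move to (1,9). |black|=7
Step 9: on WHITE (1,9): turn R to E, flip to black, move to (1,10). |black|=8
Step 10: on WHITE (1,10): turn R to S, flip to black, move to (2,10). |black|=9
Step 11: on WHITE (2,10): turn R to W, flip to black, move to (2,9). |black|=10
Step 12: on BLACK (2,9): turn L to S, flip to white, move to (3,9). |black|=9
Step 13: on BLACK (3,9): turn L to E, flip to white, move to (3,10). |black|=8
Step 14: on BLACK (3,10): turn L to N, flip to white, move to (2,10). |black|=7
Step 15: on BLACK (2,10): turn L to W, flip to white, move to (2,9). |black|=6
Step 16: on WHITE (2,9): turn R to N, flip to black, move to (1,9). |black|=7

Answer: 1 9 N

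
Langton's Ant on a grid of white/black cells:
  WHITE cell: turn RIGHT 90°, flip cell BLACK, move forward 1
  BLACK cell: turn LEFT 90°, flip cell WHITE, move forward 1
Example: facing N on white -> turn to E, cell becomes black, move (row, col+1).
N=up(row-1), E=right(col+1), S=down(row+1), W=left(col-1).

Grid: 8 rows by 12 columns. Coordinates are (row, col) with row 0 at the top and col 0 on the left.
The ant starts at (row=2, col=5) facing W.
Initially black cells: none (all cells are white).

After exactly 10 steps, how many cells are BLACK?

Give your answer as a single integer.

Step 1: on WHITE (2,5): turn R to N, flip to black, move to (1,5). |black|=1
Step 2: on WHITE (1,5): turn R to E, flip to black, move to (1,6). |black|=2
Step 3: on WHITE (1,6): turn R to S, flip to black, move to (2,6). |black|=3
Step 4: on WHITE (2,6): turn R to W, flip to black, move to (2,5). |black|=4
Step 5: on BLACK (2,5): turn L to S, flip to white, move to (3,5). |black|=3
Step 6: on WHITE (3,5): turn R to W, flip to black, move to (3,4). |black|=4
Step 7: on WHITE (3,4): turn R to N, flip to black, move to (2,4). |black|=5
Step 8: on WHITE (2,4): turn R to E, flip to black, move to (2,5). |black|=6
Step 9: on WHITE (2,5): turn R to S, flip to black, move to (3,5). |black|=7
Step 10: on BLACK (3,5): turn L to E, flip to white, move to (3,6). |black|=6

Answer: 6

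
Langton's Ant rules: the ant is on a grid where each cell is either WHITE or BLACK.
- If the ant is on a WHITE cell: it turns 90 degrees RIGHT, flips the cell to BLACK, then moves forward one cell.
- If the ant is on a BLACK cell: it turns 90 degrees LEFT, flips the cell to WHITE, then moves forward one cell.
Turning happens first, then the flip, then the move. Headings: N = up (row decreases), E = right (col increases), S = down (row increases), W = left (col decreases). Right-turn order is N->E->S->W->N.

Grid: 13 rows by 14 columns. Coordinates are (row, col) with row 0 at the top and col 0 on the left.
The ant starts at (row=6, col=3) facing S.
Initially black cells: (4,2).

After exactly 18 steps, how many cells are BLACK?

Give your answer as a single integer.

Step 1: on WHITE (6,3): turn R to W, flip to black, move to (6,2). |black|=2
Step 2: on WHITE (6,2): turn R to N, flip to black, move to (5,2). |black|=3
Step 3: on WHITE (5,2): turn R to E, flip to black, move to (5,3). |black|=4
Step 4: on WHITE (5,3): turn R to S, flip to black, move to (6,3). |black|=5
Step 5: on BLACK (6,3): turn L to E, flip to white, move to (6,4). |black|=4
Step 6: on WHITE (6,4): turn R to S, flip to black, move to (7,4). |black|=5
Step 7: on WHITE (7,4): turn R to W, flip to black, move to (7,3). |black|=6
Step 8: on WHITE (7,3): turn R to N, flip to black, move to (6,3). |black|=7
Step 9: on WHITE (6,3): turn R to E, flip to black, move to (6,4). |black|=8
Step 10: on BLACK (6,4): turn L to N, flip to white, move to (5,4). |black|=7
Step 11: on WHITE (5,4): turn R to E, flip to black, move to (5,5). |black|=8
Step 12: on WHITE (5,5): turn R to S, flip to black, move to (6,5). |black|=9
Step 13: on WHITE (6,5): turn R to W, flip to black, move to (6,4). |black|=10
Step 14: on WHITE (6,4): turn R to N, flip to black, move to (5,4). |black|=11
Step 15: on BLACK (5,4): turn L to W, flip to white, move to (5,3). |black|=10
Step 16: on BLACK (5,3): turn L to S, flip to white, move to (6,3). |black|=9
Step 17: on BLACK (6,3): turn L to E, flip to white, move to (6,4). |black|=8
Step 18: on BLACK (6,4): turn L to N, flip to white, move to (5,4). |black|=7

Answer: 7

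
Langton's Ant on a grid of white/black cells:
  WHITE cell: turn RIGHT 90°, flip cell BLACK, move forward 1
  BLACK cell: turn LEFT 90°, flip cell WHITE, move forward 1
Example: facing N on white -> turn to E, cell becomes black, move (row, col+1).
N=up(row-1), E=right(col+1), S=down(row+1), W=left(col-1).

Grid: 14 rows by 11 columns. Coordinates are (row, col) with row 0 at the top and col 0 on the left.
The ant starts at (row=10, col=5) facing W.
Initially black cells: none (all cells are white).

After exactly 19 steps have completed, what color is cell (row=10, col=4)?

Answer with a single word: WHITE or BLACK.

Step 1: on WHITE (10,5): turn R to N, flip to black, move to (9,5). |black|=1
Step 2: on WHITE (9,5): turn R to E, flip to black, move to (9,6). |black|=2
Step 3: on WHITE (9,6): turn R to S, flip to black, move to (10,6). |black|=3
Step 4: on WHITE (10,6): turn R to W, flip to black, move to (10,5). |black|=4
Step 5: on BLACK (10,5): turn L to S, flip to white, move to (11,5). |black|=3
Step 6: on WHITE (11,5): turn R to W, flip to black, move to (11,4). |black|=4
Step 7: on WHITE (11,4): turn R to N, flip to black, move to (10,4). |black|=5
Step 8: on WHITE (10,4): turn R to E, flip to black, move to (10,5). |black|=6
Step 9: on WHITE (10,5): turn R to S, flip to black, move to (11,5). |black|=7
Step 10: on BLACK (11,5): turn L to E, flip to white, move to (11,6). |black|=6
Step 11: on WHITE (11,6): turn R to S, flip to black, move to (12,6). |black|=7
Step 12: on WHITE (12,6): turn R to W, flip to black, move to (12,5). |black|=8
Step 13: on WHITE (12,5): turn R to N, flip to black, move to (11,5). |black|=9
Step 14: on WHITE (11,5): turn R to E, flip to black, move to (11,6). |black|=10
Step 15: on BLACK (11,6): turn L to N, flip to white, move to (10,6). |black|=9
Step 16: on BLACK (10,6): turn L to W, flip to white, move to (10,5). |black|=8
Step 17: on BLACK (10,5): turn L to S, flip to white, move to (11,5). |black|=7
Step 18: on BLACK (11,5): turn L to E, flip to white, move to (11,6). |black|=6
Step 19: on WHITE (11,6): turn R to S, flip to black, move to (12,6). |black|=7

Answer: BLACK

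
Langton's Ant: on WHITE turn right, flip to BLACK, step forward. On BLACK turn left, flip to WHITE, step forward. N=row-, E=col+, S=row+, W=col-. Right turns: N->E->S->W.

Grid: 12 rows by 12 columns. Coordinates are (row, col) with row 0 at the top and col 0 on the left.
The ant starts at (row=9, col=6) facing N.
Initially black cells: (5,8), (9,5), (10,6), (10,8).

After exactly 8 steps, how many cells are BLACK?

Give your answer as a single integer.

Step 1: on WHITE (9,6): turn R to E, flip to black, move to (9,7). |black|=5
Step 2: on WHITE (9,7): turn R to S, flip to black, move to (10,7). |black|=6
Step 3: on WHITE (10,7): turn R to W, flip to black, move to (10,6). |black|=7
Step 4: on BLACK (10,6): turn L to S, flip to white, move to (11,6). |black|=6
Step 5: on WHITE (11,6): turn R to W, flip to black, move to (11,5). |black|=7
Step 6: on WHITE (11,5): turn R to N, flip to black, move to (10,5). |black|=8
Step 7: on WHITE (10,5): turn R to E, flip to black, move to (10,6). |black|=9
Step 8: on WHITE (10,6): turn R to S, flip to black, move to (11,6). |black|=10

Answer: 10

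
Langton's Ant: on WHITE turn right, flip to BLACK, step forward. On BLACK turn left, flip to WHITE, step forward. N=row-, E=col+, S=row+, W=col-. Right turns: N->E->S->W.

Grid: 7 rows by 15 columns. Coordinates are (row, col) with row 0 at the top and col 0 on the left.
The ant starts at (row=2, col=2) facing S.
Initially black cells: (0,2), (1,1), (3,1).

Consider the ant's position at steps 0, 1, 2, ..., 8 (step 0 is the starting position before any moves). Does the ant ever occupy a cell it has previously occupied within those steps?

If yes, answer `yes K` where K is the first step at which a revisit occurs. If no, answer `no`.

Step 1: on WHITE (2,2): turn R to W, flip to black, move to (2,1). |black|=4 — new cell
Step 2: on WHITE (2,1): turn R to N, flip to black, move to (1,1). |black|=5 — new cell
Step 3: on BLACK (1,1): turn L to W, flip to white, move to (1,0). |black|=4 — new cell
Step 4: on WHITE (1,0): turn R to N, flip to black, move to (0,0). |black|=5 — new cell
Step 5: on WHITE (0,0): turn R to E, flip to black, move to (0,1). |black|=6 — new cell
Step 6: on WHITE (0,1): turn R to S, flip to black, move to (1,1). |black|=7 — REVISIT

Answer: yes 6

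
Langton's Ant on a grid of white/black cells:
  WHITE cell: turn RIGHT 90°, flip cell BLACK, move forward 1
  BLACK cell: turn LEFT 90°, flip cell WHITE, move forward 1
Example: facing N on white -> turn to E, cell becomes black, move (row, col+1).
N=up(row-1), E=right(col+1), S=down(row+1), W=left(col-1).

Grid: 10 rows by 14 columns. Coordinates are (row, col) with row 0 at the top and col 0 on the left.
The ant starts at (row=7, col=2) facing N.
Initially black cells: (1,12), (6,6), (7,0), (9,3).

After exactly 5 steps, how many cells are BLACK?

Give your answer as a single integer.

Answer: 7

Derivation:
Step 1: on WHITE (7,2): turn R to E, flip to black, move to (7,3). |black|=5
Step 2: on WHITE (7,3): turn R to S, flip to black, move to (8,3). |black|=6
Step 3: on WHITE (8,3): turn R to W, flip to black, move to (8,2). |black|=7
Step 4: on WHITE (8,2): turn R to N, flip to black, move to (7,2). |black|=8
Step 5: on BLACK (7,2): turn L to W, flip to white, move to (7,1). |black|=7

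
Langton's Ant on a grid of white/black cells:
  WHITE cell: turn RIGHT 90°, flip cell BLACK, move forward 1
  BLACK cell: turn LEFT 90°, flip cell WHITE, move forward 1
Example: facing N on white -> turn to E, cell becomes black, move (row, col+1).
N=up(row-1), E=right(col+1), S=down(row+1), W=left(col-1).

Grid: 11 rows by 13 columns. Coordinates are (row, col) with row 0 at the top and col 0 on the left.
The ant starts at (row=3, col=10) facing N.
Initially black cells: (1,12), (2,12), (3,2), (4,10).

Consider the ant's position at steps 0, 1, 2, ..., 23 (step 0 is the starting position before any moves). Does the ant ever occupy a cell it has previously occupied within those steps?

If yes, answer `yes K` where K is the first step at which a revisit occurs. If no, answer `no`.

Answer: yes 7

Derivation:
Step 1: on WHITE (3,10): turn R to E, flip to black, move to (3,11). |black|=5 — new cell
Step 2: on WHITE (3,11): turn R to S, flip to black, move to (4,11). |black|=6 — new cell
Step 3: on WHITE (4,11): turn R to W, flip to black, move to (4,10). |black|=7 — new cell
Step 4: on BLACK (4,10): turn L to S, flip to white, move to (5,10). |black|=6 — new cell
Step 5: on WHITE (5,10): turn R to W, flip to black, move to (5,9). |black|=7 — new cell
Step 6: on WHITE (5,9): turn R to N, flip to black, move to (4,9). |black|=8 — new cell
Step 7: on WHITE (4,9): turn R to E, flip to black, move to (4,10). |black|=9 — REVISIT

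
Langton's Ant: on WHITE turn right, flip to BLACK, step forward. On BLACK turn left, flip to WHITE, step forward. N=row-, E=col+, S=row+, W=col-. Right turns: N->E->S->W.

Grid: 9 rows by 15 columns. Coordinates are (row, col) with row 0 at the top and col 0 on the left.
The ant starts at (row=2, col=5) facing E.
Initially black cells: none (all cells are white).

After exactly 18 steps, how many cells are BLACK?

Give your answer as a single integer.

Answer: 6

Derivation:
Step 1: on WHITE (2,5): turn R to S, flip to black, move to (3,5). |black|=1
Step 2: on WHITE (3,5): turn R to W, flip to black, move to (3,4). |black|=2
Step 3: on WHITE (3,4): turn R to N, flip to black, move to (2,4). |black|=3
Step 4: on WHITE (2,4): turn R to E, flip to black, move to (2,5). |black|=4
Step 5: on BLACK (2,5): turn L to N, flip to white, move to (1,5). |black|=3
Step 6: on WHITE (1,5): turn R to E, flip to black, move to (1,6). |black|=4
Step 7: on WHITE (1,6): turn R to S, flip to black, move to (2,6). |black|=5
Step 8: on WHITE (2,6): turn R to W, flip to black, move to (2,5). |black|=6
Step 9: on WHITE (2,5): turn R to N, flip to black, move to (1,5). |black|=7
Step 10: on BLACK (1,5): turn L to W, flip to white, move to (1,4). |black|=6
Step 11: on WHITE (1,4): turn R to N, flip to black, move to (0,4). |black|=7
Step 12: on WHITE (0,4): turn R to E, flip to black, move to (0,5). |black|=8
Step 13: on WHITE (0,5): turn R to S, flip to black, move to (1,5). |black|=9
Step 14: on WHITE (1,5): turn R to W, flip to black, move to (1,4). |black|=10
Step 15: on BLACK (1,4): turn L to S, flip to white, move to (2,4). |black|=9
Step 16: on BLACK (2,4): turn L to E, flip to white, move to (2,5). |black|=8
Step 17: on BLACK (2,5): turn L to N, flip to white, move to (1,5). |black|=7
Step 18: on BLACK (1,5): turn L to W, flip to white, move to (1,4). |black|=6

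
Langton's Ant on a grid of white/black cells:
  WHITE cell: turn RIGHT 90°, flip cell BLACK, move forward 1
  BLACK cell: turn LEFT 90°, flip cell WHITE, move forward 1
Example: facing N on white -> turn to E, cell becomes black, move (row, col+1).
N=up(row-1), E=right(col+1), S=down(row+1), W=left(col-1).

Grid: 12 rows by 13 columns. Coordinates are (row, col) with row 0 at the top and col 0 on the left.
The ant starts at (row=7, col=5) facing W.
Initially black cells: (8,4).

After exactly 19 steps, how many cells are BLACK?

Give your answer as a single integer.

Answer: 8

Derivation:
Step 1: on WHITE (7,5): turn R to N, flip to black, move to (6,5). |black|=2
Step 2: on WHITE (6,5): turn R to E, flip to black, move to (6,6). |black|=3
Step 3: on WHITE (6,6): turn R to S, flip to black, move to (7,6). |black|=4
Step 4: on WHITE (7,6): turn R to W, flip to black, move to (7,5). |black|=5
Step 5: on BLACK (7,5): turn L to S, flip to white, move to (8,5). |black|=4
Step 6: on WHITE (8,5): turn R to W, flip to black, move to (8,4). |black|=5
Step 7: on BLACK (8,4): turn L to S, flip to white, move to (9,4). |black|=4
Step 8: on WHITE (9,4): turn R to W, flip to black, move to (9,3). |black|=5
Step 9: on WHITE (9,3): turn R to N, flip to black, move to (8,3). |black|=6
Step 10: on WHITE (8,3): turn R to E, flip to black, move to (8,4). |black|=7
Step 11: on WHITE (8,4): turn R to S, flip to black, move to (9,4). |black|=8
Step 12: on BLACK (9,4): turn L to E, flip to white, move to (9,5). |black|=7
Step 13: on WHITE (9,5): turn R to S, flip to black, move to (10,5). |black|=8
Step 14: on WHITE (10,5): turn R to W, flip to black, move to (10,4). |black|=9
Step 15: on WHITE (10,4): turn R to N, flip to black, move to (9,4). |black|=10
Step 16: on WHITE (9,4): turn R to E, flip to black, move to (9,5). |black|=11
Step 17: on BLACK (9,5): turn L to N, flip to white, move to (8,5). |black|=10
Step 18: on BLACK (8,5): turn L to W, flip to white, move to (8,4). |black|=9
Step 19: on BLACK (8,4): turn L to S, flip to white, move to (9,4). |black|=8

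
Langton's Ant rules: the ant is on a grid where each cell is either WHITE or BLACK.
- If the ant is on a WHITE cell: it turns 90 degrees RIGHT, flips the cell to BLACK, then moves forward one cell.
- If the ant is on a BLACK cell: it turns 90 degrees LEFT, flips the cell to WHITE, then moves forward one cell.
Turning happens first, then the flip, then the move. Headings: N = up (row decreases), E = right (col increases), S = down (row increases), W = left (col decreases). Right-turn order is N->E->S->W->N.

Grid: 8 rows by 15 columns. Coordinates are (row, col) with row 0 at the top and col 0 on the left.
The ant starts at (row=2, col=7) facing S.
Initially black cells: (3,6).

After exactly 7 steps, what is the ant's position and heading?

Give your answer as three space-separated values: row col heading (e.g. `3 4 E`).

Answer: 3 7 W

Derivation:
Step 1: on WHITE (2,7): turn R to W, flip to black, move to (2,6). |black|=2
Step 2: on WHITE (2,6): turn R to N, flip to black, move to (1,6). |black|=3
Step 3: on WHITE (1,6): turn R to E, flip to black, move to (1,7). |black|=4
Step 4: on WHITE (1,7): turn R to S, flip to black, move to (2,7). |black|=5
Step 5: on BLACK (2,7): turn L to E, flip to white, move to (2,8). |black|=4
Step 6: on WHITE (2,8): turn R to S, flip to black, move to (3,8). |black|=5
Step 7: on WHITE (3,8): turn R to W, flip to black, move to (3,7). |black|=6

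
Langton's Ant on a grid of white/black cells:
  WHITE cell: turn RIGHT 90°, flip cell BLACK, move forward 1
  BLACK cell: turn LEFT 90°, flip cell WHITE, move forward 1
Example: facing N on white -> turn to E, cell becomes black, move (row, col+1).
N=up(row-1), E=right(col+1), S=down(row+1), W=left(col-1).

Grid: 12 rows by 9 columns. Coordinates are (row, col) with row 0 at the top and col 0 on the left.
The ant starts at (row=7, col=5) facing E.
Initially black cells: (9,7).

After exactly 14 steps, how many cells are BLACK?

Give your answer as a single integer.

Answer: 11

Derivation:
Step 1: on WHITE (7,5): turn R to S, flip to black, move to (8,5). |black|=2
Step 2: on WHITE (8,5): turn R to W, flip to black, move to (8,4). |black|=3
Step 3: on WHITE (8,4): turn R to N, flip to black, move to (7,4). |black|=4
Step 4: on WHITE (7,4): turn R to E, flip to black, move to (7,5). |black|=5
Step 5: on BLACK (7,5): turn L to N, flip to white, move to (6,5). |black|=4
Step 6: on WHITE (6,5): turn R to E, flip to black, move to (6,6). |black|=5
Step 7: on WHITE (6,6): turn R to S, flip to black, move to (7,6). |black|=6
Step 8: on WHITE (7,6): turn R to W, flip to black, move to (7,5). |black|=7
Step 9: on WHITE (7,5): turn R to N, flip to black, move to (6,5). |black|=8
Step 10: on BLACK (6,5): turn L to W, flip to white, move to (6,4). |black|=7
Step 11: on WHITE (6,4): turn R to N, flip to black, move to (5,4). |black|=8
Step 12: on WHITE (5,4): turn R to E, flip to black, move to (5,5). |black|=9
Step 13: on WHITE (5,5): turn R to S, flip to black, move to (6,5). |black|=10
Step 14: on WHITE (6,5): turn R to W, flip to black, move to (6,4). |black|=11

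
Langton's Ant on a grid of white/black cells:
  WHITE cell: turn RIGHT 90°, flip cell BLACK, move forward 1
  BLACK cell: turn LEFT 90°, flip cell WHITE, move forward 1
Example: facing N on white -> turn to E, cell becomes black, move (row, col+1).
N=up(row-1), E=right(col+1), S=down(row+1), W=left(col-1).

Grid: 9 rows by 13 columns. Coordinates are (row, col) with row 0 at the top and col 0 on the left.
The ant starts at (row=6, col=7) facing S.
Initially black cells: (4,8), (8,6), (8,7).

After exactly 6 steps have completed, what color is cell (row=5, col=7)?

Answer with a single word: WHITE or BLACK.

Step 1: on WHITE (6,7): turn R to W, flip to black, move to (6,6). |black|=4
Step 2: on WHITE (6,6): turn R to N, flip to black, move to (5,6). |black|=5
Step 3: on WHITE (5,6): turn R to E, flip to black, move to (5,7). |black|=6
Step 4: on WHITE (5,7): turn R to S, flip to black, move to (6,7). |black|=7
Step 5: on BLACK (6,7): turn L to E, flip to white, move to (6,8). |black|=6
Step 6: on WHITE (6,8): turn R to S, flip to black, move to (7,8). |black|=7

Answer: BLACK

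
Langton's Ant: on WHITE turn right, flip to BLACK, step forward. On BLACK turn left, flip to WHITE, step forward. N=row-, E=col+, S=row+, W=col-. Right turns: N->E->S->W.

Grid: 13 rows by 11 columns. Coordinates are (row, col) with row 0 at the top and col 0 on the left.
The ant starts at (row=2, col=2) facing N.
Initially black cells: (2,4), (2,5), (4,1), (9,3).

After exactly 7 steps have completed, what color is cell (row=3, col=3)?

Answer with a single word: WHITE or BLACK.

Answer: BLACK

Derivation:
Step 1: on WHITE (2,2): turn R to E, flip to black, move to (2,3). |black|=5
Step 2: on WHITE (2,3): turn R to S, flip to black, move to (3,3). |black|=6
Step 3: on WHITE (3,3): turn R to W, flip to black, move to (3,2). |black|=7
Step 4: on WHITE (3,2): turn R to N, flip to black, move to (2,2). |black|=8
Step 5: on BLACK (2,2): turn L to W, flip to white, move to (2,1). |black|=7
Step 6: on WHITE (2,1): turn R to N, flip to black, move to (1,1). |black|=8
Step 7: on WHITE (1,1): turn R to E, flip to black, move to (1,2). |black|=9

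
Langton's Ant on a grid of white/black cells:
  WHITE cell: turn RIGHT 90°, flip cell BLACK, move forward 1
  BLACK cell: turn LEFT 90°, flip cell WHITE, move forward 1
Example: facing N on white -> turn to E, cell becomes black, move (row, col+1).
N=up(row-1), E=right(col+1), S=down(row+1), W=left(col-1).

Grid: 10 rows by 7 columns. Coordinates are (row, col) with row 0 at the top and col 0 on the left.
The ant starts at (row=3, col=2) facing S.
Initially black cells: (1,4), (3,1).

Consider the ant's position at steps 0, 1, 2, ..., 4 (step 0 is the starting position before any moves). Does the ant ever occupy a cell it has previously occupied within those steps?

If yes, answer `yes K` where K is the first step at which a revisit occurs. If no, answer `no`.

Step 1: on WHITE (3,2): turn R to W, flip to black, move to (3,1). |black|=3 — new cell
Step 2: on BLACK (3,1): turn L to S, flip to white, move to (4,1). |black|=2 — new cell
Step 3: on WHITE (4,1): turn R to W, flip to black, move to (4,0). |black|=3 — new cell
Step 4: on WHITE (4,0): turn R to N, flip to black, move to (3,0). |black|=4 — new cell
No revisit within 4 steps.

Answer: no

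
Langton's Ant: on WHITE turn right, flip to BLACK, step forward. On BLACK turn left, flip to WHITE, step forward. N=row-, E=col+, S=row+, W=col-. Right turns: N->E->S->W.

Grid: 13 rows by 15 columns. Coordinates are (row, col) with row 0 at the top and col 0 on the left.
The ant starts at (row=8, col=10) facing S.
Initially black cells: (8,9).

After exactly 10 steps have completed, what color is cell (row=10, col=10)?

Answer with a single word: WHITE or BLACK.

Answer: BLACK

Derivation:
Step 1: on WHITE (8,10): turn R to W, flip to black, move to (8,9). |black|=2
Step 2: on BLACK (8,9): turn L to S, flip to white, move to (9,9). |black|=1
Step 3: on WHITE (9,9): turn R to W, flip to black, move to (9,8). |black|=2
Step 4: on WHITE (9,8): turn R to N, flip to black, move to (8,8). |black|=3
Step 5: on WHITE (8,8): turn R to E, flip to black, move to (8,9). |black|=4
Step 6: on WHITE (8,9): turn R to S, flip to black, move to (9,9). |black|=5
Step 7: on BLACK (9,9): turn L to E, flip to white, move to (9,10). |black|=4
Step 8: on WHITE (9,10): turn R to S, flip to black, move to (10,10). |black|=5
Step 9: on WHITE (10,10): turn R to W, flip to black, move to (10,9). |black|=6
Step 10: on WHITE (10,9): turn R to N, flip to black, move to (9,9). |black|=7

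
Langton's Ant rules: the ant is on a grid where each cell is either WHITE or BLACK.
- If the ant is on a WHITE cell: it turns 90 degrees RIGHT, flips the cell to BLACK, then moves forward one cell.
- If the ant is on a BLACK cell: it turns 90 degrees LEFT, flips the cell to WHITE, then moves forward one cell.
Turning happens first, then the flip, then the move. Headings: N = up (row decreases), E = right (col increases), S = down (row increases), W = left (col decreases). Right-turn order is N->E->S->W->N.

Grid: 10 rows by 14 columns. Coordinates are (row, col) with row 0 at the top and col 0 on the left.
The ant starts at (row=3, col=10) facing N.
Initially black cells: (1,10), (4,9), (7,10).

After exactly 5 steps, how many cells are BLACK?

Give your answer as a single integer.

Answer: 6

Derivation:
Step 1: on WHITE (3,10): turn R to E, flip to black, move to (3,11). |black|=4
Step 2: on WHITE (3,11): turn R to S, flip to black, move to (4,11). |black|=5
Step 3: on WHITE (4,11): turn R to W, flip to black, move to (4,10). |black|=6
Step 4: on WHITE (4,10): turn R to N, flip to black, move to (3,10). |black|=7
Step 5: on BLACK (3,10): turn L to W, flip to white, move to (3,9). |black|=6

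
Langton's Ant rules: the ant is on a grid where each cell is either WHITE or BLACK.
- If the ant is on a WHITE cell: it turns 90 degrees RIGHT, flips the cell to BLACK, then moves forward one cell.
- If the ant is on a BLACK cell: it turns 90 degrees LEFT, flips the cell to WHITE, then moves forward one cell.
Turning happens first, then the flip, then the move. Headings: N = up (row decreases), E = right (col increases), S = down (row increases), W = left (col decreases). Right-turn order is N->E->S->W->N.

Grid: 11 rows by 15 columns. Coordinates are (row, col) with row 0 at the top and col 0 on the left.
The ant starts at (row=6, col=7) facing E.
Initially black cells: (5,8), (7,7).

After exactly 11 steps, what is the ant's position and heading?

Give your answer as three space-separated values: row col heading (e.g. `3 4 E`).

Answer: 6 8 N

Derivation:
Step 1: on WHITE (6,7): turn R to S, flip to black, move to (7,7). |black|=3
Step 2: on BLACK (7,7): turn L to E, flip to white, move to (7,8). |black|=2
Step 3: on WHITE (7,8): turn R to S, flip to black, move to (8,8). |black|=3
Step 4: on WHITE (8,8): turn R to W, flip to black, move to (8,7). |black|=4
Step 5: on WHITE (8,7): turn R to N, flip to black, move to (7,7). |black|=5
Step 6: on WHITE (7,7): turn R to E, flip to black, move to (7,8). |black|=6
Step 7: on BLACK (7,8): turn L to N, flip to white, move to (6,8). |black|=5
Step 8: on WHITE (6,8): turn R to E, flip to black, move to (6,9). |black|=6
Step 9: on WHITE (6,9): turn R to S, flip to black, move to (7,9). |black|=7
Step 10: on WHITE (7,9): turn R to W, flip to black, move to (7,8). |black|=8
Step 11: on WHITE (7,8): turn R to N, flip to black, move to (6,8). |black|=9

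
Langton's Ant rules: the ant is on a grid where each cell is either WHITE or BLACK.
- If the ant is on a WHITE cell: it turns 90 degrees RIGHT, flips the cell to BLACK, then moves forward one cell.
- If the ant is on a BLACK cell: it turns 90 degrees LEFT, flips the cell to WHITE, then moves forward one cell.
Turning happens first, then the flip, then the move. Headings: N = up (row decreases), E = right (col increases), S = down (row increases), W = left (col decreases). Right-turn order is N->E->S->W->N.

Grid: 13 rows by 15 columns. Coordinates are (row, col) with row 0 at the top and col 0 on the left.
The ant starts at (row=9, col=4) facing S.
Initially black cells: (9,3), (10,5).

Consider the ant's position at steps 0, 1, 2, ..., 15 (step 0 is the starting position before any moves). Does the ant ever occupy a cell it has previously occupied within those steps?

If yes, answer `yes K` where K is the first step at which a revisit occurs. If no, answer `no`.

Answer: yes 5

Derivation:
Step 1: on WHITE (9,4): turn R to W, flip to black, move to (9,3). |black|=3 — new cell
Step 2: on BLACK (9,3): turn L to S, flip to white, move to (10,3). |black|=2 — new cell
Step 3: on WHITE (10,3): turn R to W, flip to black, move to (10,2). |black|=3 — new cell
Step 4: on WHITE (10,2): turn R to N, flip to black, move to (9,2). |black|=4 — new cell
Step 5: on WHITE (9,2): turn R to E, flip to black, move to (9,3). |black|=5 — REVISIT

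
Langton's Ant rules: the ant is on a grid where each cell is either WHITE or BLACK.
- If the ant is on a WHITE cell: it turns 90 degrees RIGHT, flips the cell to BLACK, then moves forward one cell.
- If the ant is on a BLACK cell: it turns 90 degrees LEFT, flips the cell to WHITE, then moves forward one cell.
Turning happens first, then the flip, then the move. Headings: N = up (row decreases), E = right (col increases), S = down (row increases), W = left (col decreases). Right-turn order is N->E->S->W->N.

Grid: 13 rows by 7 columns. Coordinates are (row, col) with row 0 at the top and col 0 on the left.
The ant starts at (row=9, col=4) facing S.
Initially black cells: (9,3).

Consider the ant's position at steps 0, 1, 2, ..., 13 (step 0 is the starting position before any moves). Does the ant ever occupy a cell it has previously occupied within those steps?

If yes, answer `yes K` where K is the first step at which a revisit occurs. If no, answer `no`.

Step 1: on WHITE (9,4): turn R to W, flip to black, move to (9,3). |black|=2 — new cell
Step 2: on BLACK (9,3): turn L to S, flip to white, move to (10,3). |black|=1 — new cell
Step 3: on WHITE (10,3): turn R to W, flip to black, move to (10,2). |black|=2 — new cell
Step 4: on WHITE (10,2): turn R to N, flip to black, move to (9,2). |black|=3 — new cell
Step 5: on WHITE (9,2): turn R to E, flip to black, move to (9,3). |black|=4 — REVISIT

Answer: yes 5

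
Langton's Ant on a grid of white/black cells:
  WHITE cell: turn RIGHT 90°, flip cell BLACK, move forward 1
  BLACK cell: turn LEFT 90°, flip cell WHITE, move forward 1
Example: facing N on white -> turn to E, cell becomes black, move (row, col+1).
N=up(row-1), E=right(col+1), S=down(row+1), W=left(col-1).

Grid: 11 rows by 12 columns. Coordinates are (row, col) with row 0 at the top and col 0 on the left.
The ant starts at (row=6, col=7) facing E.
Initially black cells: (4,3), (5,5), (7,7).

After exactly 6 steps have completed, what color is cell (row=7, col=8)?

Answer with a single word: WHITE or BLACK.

Step 1: on WHITE (6,7): turn R to S, flip to black, move to (7,7). |black|=4
Step 2: on BLACK (7,7): turn L to E, flip to white, move to (7,8). |black|=3
Step 3: on WHITE (7,8): turn R to S, flip to black, move to (8,8). |black|=4
Step 4: on WHITE (8,8): turn R to W, flip to black, move to (8,7). |black|=5
Step 5: on WHITE (8,7): turn R to N, flip to black, move to (7,7). |black|=6
Step 6: on WHITE (7,7): turn R to E, flip to black, move to (7,8). |black|=7

Answer: BLACK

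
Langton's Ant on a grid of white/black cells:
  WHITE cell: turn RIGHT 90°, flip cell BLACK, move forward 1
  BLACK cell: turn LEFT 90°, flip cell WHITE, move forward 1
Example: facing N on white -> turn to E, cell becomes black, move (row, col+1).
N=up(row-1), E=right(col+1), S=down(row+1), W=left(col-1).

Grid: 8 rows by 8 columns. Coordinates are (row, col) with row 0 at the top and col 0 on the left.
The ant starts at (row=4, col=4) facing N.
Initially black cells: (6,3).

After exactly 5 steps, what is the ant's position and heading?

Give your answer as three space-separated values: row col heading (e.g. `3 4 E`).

Step 1: on WHITE (4,4): turn R to E, flip to black, move to (4,5). |black|=2
Step 2: on WHITE (4,5): turn R to S, flip to black, move to (5,5). |black|=3
Step 3: on WHITE (5,5): turn R to W, flip to black, move to (5,4). |black|=4
Step 4: on WHITE (5,4): turn R to N, flip to black, move to (4,4). |black|=5
Step 5: on BLACK (4,4): turn L to W, flip to white, move to (4,3). |black|=4

Answer: 4 3 W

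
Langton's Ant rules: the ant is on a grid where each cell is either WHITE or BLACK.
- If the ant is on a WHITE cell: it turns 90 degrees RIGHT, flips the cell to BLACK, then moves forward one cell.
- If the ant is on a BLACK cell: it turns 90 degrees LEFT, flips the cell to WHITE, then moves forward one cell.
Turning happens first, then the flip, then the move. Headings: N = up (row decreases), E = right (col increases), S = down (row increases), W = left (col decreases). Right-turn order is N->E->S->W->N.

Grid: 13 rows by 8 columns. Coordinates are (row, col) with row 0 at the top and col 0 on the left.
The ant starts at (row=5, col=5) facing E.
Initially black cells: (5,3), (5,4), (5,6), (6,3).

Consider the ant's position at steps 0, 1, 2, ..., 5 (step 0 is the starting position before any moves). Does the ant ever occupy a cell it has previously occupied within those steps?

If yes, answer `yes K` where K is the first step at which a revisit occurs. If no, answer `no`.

Step 1: on WHITE (5,5): turn R to S, flip to black, move to (6,5). |black|=5 — new cell
Step 2: on WHITE (6,5): turn R to W, flip to black, move to (6,4). |black|=6 — new cell
Step 3: on WHITE (6,4): turn R to N, flip to black, move to (5,4). |black|=7 — new cell
Step 4: on BLACK (5,4): turn L to W, flip to white, move to (5,3). |black|=6 — new cell
Step 5: on BLACK (5,3): turn L to S, flip to white, move to (6,3). |black|=5 — new cell
No revisit within 5 steps.

Answer: no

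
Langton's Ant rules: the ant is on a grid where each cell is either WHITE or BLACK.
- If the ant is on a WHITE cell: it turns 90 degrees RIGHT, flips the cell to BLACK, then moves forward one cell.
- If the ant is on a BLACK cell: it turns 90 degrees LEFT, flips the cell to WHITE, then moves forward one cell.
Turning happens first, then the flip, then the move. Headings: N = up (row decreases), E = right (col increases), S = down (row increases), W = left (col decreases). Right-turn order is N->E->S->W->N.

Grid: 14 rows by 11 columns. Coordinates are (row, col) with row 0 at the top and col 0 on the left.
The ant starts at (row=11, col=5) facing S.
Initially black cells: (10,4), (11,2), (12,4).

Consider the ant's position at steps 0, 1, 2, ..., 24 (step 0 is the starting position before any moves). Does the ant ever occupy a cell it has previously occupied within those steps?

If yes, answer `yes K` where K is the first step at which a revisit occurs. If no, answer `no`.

Answer: yes 6

Derivation:
Step 1: on WHITE (11,5): turn R to W, flip to black, move to (11,4). |black|=4 — new cell
Step 2: on WHITE (11,4): turn R to N, flip to black, move to (10,4). |black|=5 — new cell
Step 3: on BLACK (10,4): turn L to W, flip to white, move to (10,3). |black|=4 — new cell
Step 4: on WHITE (10,3): turn R to N, flip to black, move to (9,3). |black|=5 — new cell
Step 5: on WHITE (9,3): turn R to E, flip to black, move to (9,4). |black|=6 — new cell
Step 6: on WHITE (9,4): turn R to S, flip to black, move to (10,4). |black|=7 — REVISIT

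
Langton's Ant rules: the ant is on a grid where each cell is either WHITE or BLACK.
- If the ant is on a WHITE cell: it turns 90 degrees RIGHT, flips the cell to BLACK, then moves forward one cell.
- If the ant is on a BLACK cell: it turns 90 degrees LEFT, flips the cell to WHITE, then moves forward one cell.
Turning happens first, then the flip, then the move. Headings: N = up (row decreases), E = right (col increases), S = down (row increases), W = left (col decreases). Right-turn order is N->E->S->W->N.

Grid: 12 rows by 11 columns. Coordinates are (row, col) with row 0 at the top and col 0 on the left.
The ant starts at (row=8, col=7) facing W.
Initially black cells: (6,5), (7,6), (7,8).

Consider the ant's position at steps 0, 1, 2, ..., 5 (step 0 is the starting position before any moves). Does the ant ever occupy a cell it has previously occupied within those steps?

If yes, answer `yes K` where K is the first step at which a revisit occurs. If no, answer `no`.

Step 1: on WHITE (8,7): turn R to N, flip to black, move to (7,7). |black|=4 — new cell
Step 2: on WHITE (7,7): turn R to E, flip to black, move to (7,8). |black|=5 — new cell
Step 3: on BLACK (7,8): turn L to N, flip to white, move to (6,8). |black|=4 — new cell
Step 4: on WHITE (6,8): turn R to E, flip to black, move to (6,9). |black|=5 — new cell
Step 5: on WHITE (6,9): turn R to S, flip to black, move to (7,9). |black|=6 — new cell
No revisit within 5 steps.

Answer: no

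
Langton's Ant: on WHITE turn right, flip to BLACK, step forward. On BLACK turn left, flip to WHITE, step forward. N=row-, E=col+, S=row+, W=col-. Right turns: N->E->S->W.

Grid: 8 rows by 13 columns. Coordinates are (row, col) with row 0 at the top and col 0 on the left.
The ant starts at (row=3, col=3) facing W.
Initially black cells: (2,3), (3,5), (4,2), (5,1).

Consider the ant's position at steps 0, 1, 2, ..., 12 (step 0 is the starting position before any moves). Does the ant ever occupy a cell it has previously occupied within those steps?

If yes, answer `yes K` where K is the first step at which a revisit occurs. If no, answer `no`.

Step 1: on WHITE (3,3): turn R to N, flip to black, move to (2,3). |black|=5 — new cell
Step 2: on BLACK (2,3): turn L to W, flip to white, move to (2,2). |black|=4 — new cell
Step 3: on WHITE (2,2): turn R to N, flip to black, move to (1,2). |black|=5 — new cell
Step 4: on WHITE (1,2): turn R to E, flip to black, move to (1,3). |black|=6 — new cell
Step 5: on WHITE (1,3): turn R to S, flip to black, move to (2,3). |black|=7 — REVISIT

Answer: yes 5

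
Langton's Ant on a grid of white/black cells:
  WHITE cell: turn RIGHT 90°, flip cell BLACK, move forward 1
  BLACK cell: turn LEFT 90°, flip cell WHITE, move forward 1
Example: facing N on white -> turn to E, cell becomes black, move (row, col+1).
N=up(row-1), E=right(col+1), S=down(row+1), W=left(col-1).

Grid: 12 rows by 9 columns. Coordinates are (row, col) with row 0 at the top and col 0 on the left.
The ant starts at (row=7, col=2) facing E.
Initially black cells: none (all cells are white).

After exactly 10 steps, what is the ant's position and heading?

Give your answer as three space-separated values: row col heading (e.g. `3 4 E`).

Answer: 6 1 W

Derivation:
Step 1: on WHITE (7,2): turn R to S, flip to black, move to (8,2). |black|=1
Step 2: on WHITE (8,2): turn R to W, flip to black, move to (8,1). |black|=2
Step 3: on WHITE (8,1): turn R to N, flip to black, move to (7,1). |black|=3
Step 4: on WHITE (7,1): turn R to E, flip to black, move to (7,2). |black|=4
Step 5: on BLACK (7,2): turn L to N, flip to white, move to (6,2). |black|=3
Step 6: on WHITE (6,2): turn R to E, flip to black, move to (6,3). |black|=4
Step 7: on WHITE (6,3): turn R to S, flip to black, move to (7,3). |black|=5
Step 8: on WHITE (7,3): turn R to W, flip to black, move to (7,2). |black|=6
Step 9: on WHITE (7,2): turn R to N, flip to black, move to (6,2). |black|=7
Step 10: on BLACK (6,2): turn L to W, flip to white, move to (6,1). |black|=6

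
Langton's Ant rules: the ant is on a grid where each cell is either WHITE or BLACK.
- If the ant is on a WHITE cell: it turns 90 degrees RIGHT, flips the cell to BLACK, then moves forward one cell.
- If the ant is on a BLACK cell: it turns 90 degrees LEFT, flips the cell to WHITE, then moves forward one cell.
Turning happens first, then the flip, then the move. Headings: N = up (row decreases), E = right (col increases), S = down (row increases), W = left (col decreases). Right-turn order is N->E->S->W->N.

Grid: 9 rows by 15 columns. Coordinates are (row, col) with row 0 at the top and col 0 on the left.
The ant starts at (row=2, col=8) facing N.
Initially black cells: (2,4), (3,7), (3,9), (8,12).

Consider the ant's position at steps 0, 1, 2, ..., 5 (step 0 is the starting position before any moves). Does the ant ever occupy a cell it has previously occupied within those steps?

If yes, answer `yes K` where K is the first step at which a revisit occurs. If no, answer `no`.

Step 1: on WHITE (2,8): turn R to E, flip to black, move to (2,9). |black|=5 — new cell
Step 2: on WHITE (2,9): turn R to S, flip to black, move to (3,9). |black|=6 — new cell
Step 3: on BLACK (3,9): turn L to E, flip to white, move to (3,10). |black|=5 — new cell
Step 4: on WHITE (3,10): turn R to S, flip to black, move to (4,10). |black|=6 — new cell
Step 5: on WHITE (4,10): turn R to W, flip to black, move to (4,9). |black|=7 — new cell
No revisit within 5 steps.

Answer: no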